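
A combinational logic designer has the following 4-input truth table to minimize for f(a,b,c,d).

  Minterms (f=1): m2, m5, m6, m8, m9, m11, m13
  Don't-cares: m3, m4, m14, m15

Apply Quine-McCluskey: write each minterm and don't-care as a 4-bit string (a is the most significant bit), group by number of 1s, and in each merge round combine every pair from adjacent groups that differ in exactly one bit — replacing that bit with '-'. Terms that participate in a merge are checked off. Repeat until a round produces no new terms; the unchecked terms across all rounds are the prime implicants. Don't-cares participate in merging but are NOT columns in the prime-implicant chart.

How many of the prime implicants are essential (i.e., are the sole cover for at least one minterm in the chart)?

Round 0: 0010✓ 0011✓ 0100✓ 0101✓ 0110✓ 1000✓ 1001✓ 1011✓ 1101✓ 1110✓ 1111✓
Round 1: -011 -101 -110 0-10 001- 01-0 010- 1-01✓ 1-11✓ 10-1✓ 100- 11-1✓ 111-
Round 2: 1--1
PIs = {-011, -101, -110, 0-10, 001-, 01-0, 010-, 1--1, 100-, 111-}
Coverage chart:
  m2: 0-10,001-
  m5: -101,010-
  m6: -110,0-10,01-0
  m8: 100- ←essential
  m9: 1--1,100-
  m11: -011,1--1
  m13: -101,1--1
Essential: 100-

1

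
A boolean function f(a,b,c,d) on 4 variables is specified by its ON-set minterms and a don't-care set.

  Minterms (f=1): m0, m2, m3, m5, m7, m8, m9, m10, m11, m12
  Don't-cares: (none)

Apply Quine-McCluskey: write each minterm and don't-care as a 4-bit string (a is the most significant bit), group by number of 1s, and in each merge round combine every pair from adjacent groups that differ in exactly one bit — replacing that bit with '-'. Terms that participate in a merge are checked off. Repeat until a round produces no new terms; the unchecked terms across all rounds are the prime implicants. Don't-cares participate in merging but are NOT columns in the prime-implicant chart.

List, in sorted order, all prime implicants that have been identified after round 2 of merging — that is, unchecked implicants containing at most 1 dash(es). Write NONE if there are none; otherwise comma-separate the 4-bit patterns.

Round 0: 0000✓ 0010✓ 0011✓ 0101✓ 0111✓ 1000✓ 1001✓ 1010✓ 1011✓ 1100✓
Round 1: -000✓ -010✓ -011✓ 0-11 00-0✓ 001-✓ 01-1 1-00 10-0✓ 10-1✓ 100-✓ 101-✓
Round 2: -0-0 -01- 10--
PIs = {-0-0, -01-, 0-11, 01-1, 1-00, 10--}

0-11, 01-1, 1-00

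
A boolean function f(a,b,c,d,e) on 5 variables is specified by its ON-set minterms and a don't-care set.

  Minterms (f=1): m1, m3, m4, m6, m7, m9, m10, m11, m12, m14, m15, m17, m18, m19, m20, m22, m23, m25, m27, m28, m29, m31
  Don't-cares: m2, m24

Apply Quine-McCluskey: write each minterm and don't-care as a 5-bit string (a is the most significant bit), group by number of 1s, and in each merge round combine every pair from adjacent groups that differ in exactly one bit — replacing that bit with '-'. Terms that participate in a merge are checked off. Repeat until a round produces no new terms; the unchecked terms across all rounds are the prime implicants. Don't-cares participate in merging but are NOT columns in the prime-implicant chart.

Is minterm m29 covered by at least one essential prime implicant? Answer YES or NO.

NO

Round 0: 00001✓ 00010✓ 00011✓ 00100✓ 00110✓ 00111✓ 01001✓ 01010✓ 01011✓ 01100✓ 01110✓ 01111✓ 10001✓ 10010✓ 10011✓ 10100✓ 10110✓ 10111✓ 11000✓ 11001✓ 11011✓ 11100✓ 11101✓ 11111✓
Round 1: -0001✓ -0010✓ -0011✓ -0100✓ -0110✓ -0111✓ -1001✓ -1011✓ -1100✓ -1111✓ 0-001✓ 0-010✓ 0-011✓ 0-100✓ 0-110✓ 0-111✓ 00-10✓ 00-11✓ 000-1✓ 0001-✓ 001-0✓ 0011-✓ 01-10✓ 01-11✓ 010-1✓ 0101-✓ 011-0✓ 0111-✓ 1-001✓ 1-011✓ 1-100✓ 1-111✓ 10-10✓ 10-11✓ 100-1✓ 1001-✓ 101-0✓ 1011-✓ 11-00✓ 11-01✓ 11-11✓ 110-1✓ 1100-✓ 111-1✓ 1110-✓
Round 2: --001✓ --011✓ --100 --111✓ -0-10✓ -0-11✓ -00-1✓ -001-✓ -01-0 -011-✓ -1-11✓ -10-1✓ 0--10✓ 0--11✓ 0-0-1✓ 0-01-✓ 0-1-0 0-11-✓ 00-1-✓ 01-1-✓ 1--11✓ 1-0-1✓ 10-1-✓ 11--1 11-0-
Round 3: ---11 --0-1 -0-1- 0--1-
PIs = {---11, --0-1, --100, -0-1-, -01-0, 0--1-, 0-1-0, 11--1, 11-0-}
Coverage chart:
  m1: --0-1 ←essential
  m3: ---11,--0-1,-0-1-,0--1-
  m4: --100,-01-0,0-1-0
  m6: -0-1-,-01-0,0--1-,0-1-0
  m7: ---11,-0-1-,0--1-
  m9: --0-1 ←essential
  m10: 0--1- ←essential
  m11: ---11,--0-1,0--1-
  m12: --100,0-1-0
  m14: 0--1-,0-1-0
  m15: ---11,0--1-
  m17: --0-1 ←essential
  m18: -0-1- ←essential
  m19: ---11,--0-1,-0-1-
  m20: --100,-01-0
  m22: -0-1-,-01-0
  m23: ---11,-0-1-
  m25: --0-1,11--1,11-0-
  m27: ---11,--0-1,11--1
  m28: --100,11-0-
  m29: 11--1,11-0-
  m31: ---11,11--1
Essential: --0-1, -0-1-, 0--1-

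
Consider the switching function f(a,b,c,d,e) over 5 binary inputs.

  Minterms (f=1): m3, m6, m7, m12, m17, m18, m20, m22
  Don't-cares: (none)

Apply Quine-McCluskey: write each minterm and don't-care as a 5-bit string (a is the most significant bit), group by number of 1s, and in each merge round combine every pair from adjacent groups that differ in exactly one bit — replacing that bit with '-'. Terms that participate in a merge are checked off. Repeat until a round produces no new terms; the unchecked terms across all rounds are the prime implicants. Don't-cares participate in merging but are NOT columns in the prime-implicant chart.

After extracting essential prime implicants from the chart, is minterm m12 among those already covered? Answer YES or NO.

YES

size-2^0 implicants → 00011(✓)  00110(✓)  00111(✓)  01100  10001  10010(✓)  10100(✓)  10110(✓)
size-2^1 implicants → -0110  00-11  0011-  10-10  101-0
Unchecked terms (primes): -0110, 00-11, 0011-, 01100, 10-10, 10001, 101-0
Minterm coverage:
  m3 ⊆ 00-11 [E]
  m6 ⊆ -0110,0011-
  m7 ⊆ 00-11,0011-
  m12 ⊆ 01100 [E]
  m17 ⊆ 10001 [E]
  m18 ⊆ 10-10 [E]
  m20 ⊆ 101-0 [E]
  m22 ⊆ -0110,10-10,101-0
E = {00-11, 01100, 10-10, 10001, 101-0}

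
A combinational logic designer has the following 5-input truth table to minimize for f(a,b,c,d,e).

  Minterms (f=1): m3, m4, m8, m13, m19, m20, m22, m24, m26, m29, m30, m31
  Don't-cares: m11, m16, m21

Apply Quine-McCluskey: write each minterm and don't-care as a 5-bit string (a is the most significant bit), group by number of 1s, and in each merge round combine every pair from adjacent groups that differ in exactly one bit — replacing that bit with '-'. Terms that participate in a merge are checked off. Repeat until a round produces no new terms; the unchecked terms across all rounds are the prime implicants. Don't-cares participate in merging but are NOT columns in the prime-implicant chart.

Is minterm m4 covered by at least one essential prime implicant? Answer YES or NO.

size-2^0 implicants → 00011(✓)  00100(✓)  01000(✓)  01011(✓)  01101(✓)  10000(✓)  10011(✓)  10100(✓)  10101(✓)  10110(✓)  11000(✓)  11010(✓)  11101(✓)  11110(✓)  11111(✓)
size-2^1 implicants → -0011  -0100  -1000  -1101  0-011  1-000  1-101  1-110  10-00  101-0  1010-  11-10  110-0  111-1  1111-
Unchecked terms (primes): -0011, -0100, -1000, -1101, 0-011, 1-000, 1-101, 1-110, 10-00, 101-0, 1010-, 11-10, 110-0, 111-1, 1111-
Minterm coverage:
  m3 ⊆ -0011,0-011
  m4 ⊆ -0100 [E]
  m8 ⊆ -1000 [E]
  m13 ⊆ -1101 [E]
  m19 ⊆ -0011 [E]
  m20 ⊆ -0100,10-00,101-0,1010-
  m22 ⊆ 1-110,101-0
  m24 ⊆ -1000,1-000,110-0
  m26 ⊆ 11-10,110-0
  m29 ⊆ -1101,1-101,111-1
  m30 ⊆ 1-110,11-10,1111-
  m31 ⊆ 111-1,1111-
E = {-0011, -0100, -1000, -1101}

YES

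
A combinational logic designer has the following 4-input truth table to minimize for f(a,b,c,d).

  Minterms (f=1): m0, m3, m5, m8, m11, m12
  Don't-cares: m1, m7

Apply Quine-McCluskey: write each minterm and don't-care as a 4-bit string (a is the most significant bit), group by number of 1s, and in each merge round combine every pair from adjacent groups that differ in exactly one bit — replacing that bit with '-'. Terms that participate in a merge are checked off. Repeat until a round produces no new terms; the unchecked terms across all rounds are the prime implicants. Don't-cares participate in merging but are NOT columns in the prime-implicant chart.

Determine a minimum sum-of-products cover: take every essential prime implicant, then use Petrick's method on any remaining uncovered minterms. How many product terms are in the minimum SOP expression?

size-2^0 implicants → 0000(✓)  0001(✓)  0011(✓)  0101(✓)  0111(✓)  1000(✓)  1011(✓)  1100(✓)
size-2^1 implicants → -000  -011  0-01(✓)  0-11(✓)  00-1(✓)  000-  01-1(✓)  1-00
size-2^2 implicants → 0--1
Unchecked terms (primes): -000, -011, 0--1, 000-, 1-00
Minterm coverage:
  m0 ⊆ -000,000-
  m3 ⊆ -011,0--1
  m5 ⊆ 0--1 [E]
  m8 ⊆ -000,1-00
  m11 ⊆ -011 [E]
  m12 ⊆ 1-00 [E]
E = {-011, 0--1, 1-00}
Petrick residual → -000
Cover = b'c'd' + b'cd + a'd + ac'd'  |cover|=4

4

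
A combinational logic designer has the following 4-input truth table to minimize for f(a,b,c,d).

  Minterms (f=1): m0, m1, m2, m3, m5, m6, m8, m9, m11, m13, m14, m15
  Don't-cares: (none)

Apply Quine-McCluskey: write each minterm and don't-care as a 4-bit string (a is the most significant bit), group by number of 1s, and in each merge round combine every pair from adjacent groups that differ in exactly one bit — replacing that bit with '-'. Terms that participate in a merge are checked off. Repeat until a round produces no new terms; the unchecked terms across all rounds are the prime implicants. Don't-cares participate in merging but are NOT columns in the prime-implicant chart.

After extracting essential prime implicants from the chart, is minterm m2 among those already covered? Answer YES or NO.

NO

size-2^0 implicants → 0000(✓)  0001(✓)  0010(✓)  0011(✓)  0101(✓)  0110(✓)  1000(✓)  1001(✓)  1011(✓)  1101(✓)  1110(✓)  1111(✓)
size-2^1 implicants → -000(✓)  -001(✓)  -011(✓)  -101(✓)  -110  0-01(✓)  0-10  00-0(✓)  00-1(✓)  000-(✓)  001-(✓)  1-01(✓)  1-11(✓)  10-1(✓)  100-(✓)  11-1(✓)  111-
size-2^2 implicants → --01  -0-1  -00-  00--  1--1
Unchecked terms (primes): --01, -0-1, -00-, -110, 0-10, 00--, 1--1, 111-
Minterm coverage:
  m0 ⊆ -00-,00--
  m1 ⊆ --01,-0-1,-00-,00--
  m2 ⊆ 0-10,00--
  m3 ⊆ -0-1,00--
  m5 ⊆ --01 [E]
  m6 ⊆ -110,0-10
  m8 ⊆ -00- [E]
  m9 ⊆ --01,-0-1,-00-,1--1
  m11 ⊆ -0-1,1--1
  m13 ⊆ --01,1--1
  m14 ⊆ -110,111-
  m15 ⊆ 1--1,111-
E = {--01, -00-}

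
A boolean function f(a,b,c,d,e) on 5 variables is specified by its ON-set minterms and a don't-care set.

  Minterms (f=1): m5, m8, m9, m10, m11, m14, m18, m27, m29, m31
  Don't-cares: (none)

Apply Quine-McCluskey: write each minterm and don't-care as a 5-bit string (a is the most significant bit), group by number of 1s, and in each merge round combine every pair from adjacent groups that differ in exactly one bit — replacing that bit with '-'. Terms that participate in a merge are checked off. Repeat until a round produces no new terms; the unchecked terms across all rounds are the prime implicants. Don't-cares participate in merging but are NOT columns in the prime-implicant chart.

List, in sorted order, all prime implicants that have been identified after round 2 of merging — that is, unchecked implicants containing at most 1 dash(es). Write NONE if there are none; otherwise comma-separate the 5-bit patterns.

size-2^0 implicants → 00101  01000(✓)  01001(✓)  01010(✓)  01011(✓)  01110(✓)  10010  11011(✓)  11101(✓)  11111(✓)
size-2^1 implicants → -1011  01-10  010-0(✓)  010-1(✓)  0100-(✓)  0101-(✓)  11-11  111-1
size-2^2 implicants → 010--
Unchecked terms (primes): -1011, 00101, 01-10, 010--, 10010, 11-11, 111-1

-1011, 00101, 01-10, 10010, 11-11, 111-1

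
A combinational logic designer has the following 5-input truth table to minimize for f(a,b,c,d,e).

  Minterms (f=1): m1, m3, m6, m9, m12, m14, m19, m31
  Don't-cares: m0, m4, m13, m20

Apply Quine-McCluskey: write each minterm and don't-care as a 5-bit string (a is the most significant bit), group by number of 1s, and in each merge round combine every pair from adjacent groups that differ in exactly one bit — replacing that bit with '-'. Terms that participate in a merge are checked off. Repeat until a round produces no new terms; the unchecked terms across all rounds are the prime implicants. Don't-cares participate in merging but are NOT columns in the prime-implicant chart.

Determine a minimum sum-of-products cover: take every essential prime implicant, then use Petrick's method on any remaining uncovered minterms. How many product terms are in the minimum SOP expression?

Round 0: 00000✓ 00001✓ 00011✓ 00100✓ 00110✓ 01001✓ 01100✓ 01101✓ 01110✓ 10011✓ 10100✓ 11111
Round 1: -0011 -0100 0-001 0-100✓ 0-110✓ 00-00 000-1 0000- 001-0✓ 01-01 011-0✓ 0110-
Round 2: 0-1-0
PIs = {-0011, -0100, 0-001, 0-1-0, 00-00, 000-1, 0000-, 01-01, 0110-, 11111}
Coverage chart:
  m1: 0-001,000-1,0000-
  m3: -0011,000-1
  m6: 0-1-0 ←essential
  m9: 0-001,01-01
  m12: 0-1-0,0110-
  m14: 0-1-0 ←essential
  m19: -0011 ←essential
  m31: 11111 ←essential
Essential: -0011, 0-1-0, 11111
Petrick residual → 0-001
Min cover (4 terms): b'c'de + a'c'd'e + a'ce' + abcde

4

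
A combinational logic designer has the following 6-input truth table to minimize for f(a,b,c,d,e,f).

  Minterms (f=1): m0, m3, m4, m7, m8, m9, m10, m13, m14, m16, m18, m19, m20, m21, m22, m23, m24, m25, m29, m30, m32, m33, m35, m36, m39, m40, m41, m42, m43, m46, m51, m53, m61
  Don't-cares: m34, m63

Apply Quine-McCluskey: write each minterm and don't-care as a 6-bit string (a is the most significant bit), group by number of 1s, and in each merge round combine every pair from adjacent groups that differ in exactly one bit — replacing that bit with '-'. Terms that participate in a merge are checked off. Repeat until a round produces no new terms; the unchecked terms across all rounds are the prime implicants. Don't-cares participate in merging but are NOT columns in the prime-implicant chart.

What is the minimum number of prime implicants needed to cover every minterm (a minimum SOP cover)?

size-2^0 implicants → 000000(✓)  000011(✓)  000100(✓)  000111(✓)  001000(✓)  001001(✓)  001010(✓)  001101(✓)  001110(✓)  010000(✓)  010010(✓)  010011(✓)  010100(✓)  010101(✓)  010110(✓)  010111(✓)  011000(✓)  011001(✓)  011101(✓)  011110(✓)  100000(✓)  100001(✓)  100010(✓)  100011(✓)  100100(✓)  100111(✓)  101000(✓)  101001(✓)  101010(✓)  101011(✓)  101110(✓)  110011(✓)  110101(✓)  111101(✓)  111111(✓)
size-2^1 implicants → -00000(✓)  -00011(✓)  -00100(✓)  -00111(✓)  -01000(✓)  -01001(✓)  -01010(✓)  -01110(✓)  -10011(✓)  -10101(✓)  -11101(✓)  0-0000(✓)  0-0011(✓)  0-0100(✓)  0-0111(✓)  0-1000(✓)  0-1001(✓)  0-1101(✓)  0-1110  00-000(✓)  000-00(✓)  000-11(✓)  001-01(✓)  001-10(✓)  0010-0(✓)  00100-(✓)  01-000(✓)  01-101(✓)  01-110  010-00(✓)  010-10(✓)  010-11(✓)  0100-0(✓)  01001-(✓)  0101-0(✓)  0101-1(✓)  01010-(✓)  01011-(✓)  011-01(✓)  01100-(✓)  1-0011(✓)  10-000(✓)  10-001(✓)  10-010(✓)  10-011(✓)  100-00(✓)  100-11(✓)  1000-0(✓)  1000-1(✓)  10000-(✓)  10001-(✓)  101-10(✓)  1010-0(✓)  1010-1(✓)  10100-(✓)  10101-(✓)  11-101(✓)  1111-1
size-2^2 implicants → --0011  -0-000  -00-00  -00-11  -01-10  -010-0  -0100-  -1-101  0--000  0-0-00  0-0-11  0-1-01  0-100-  010--0  010-1-  0101--  10-0-0(✓)  10-0-1(✓)  10-00-(✓)  10-01-(✓)  1000--(✓)  1010--(✓)
size-2^3 implicants → 10-0--
Unchecked terms (primes): --0011, -0-000, -00-00, -00-11, -01-10, -010-0, -0100-, -1-101, 0--000, 0-0-00, 0-0-11, 0-1-01, 0-100-, 0-1110, 01-110, 010--0, 010-1-, 0101--, 10-0--, 1111-1
Minterm coverage:
  m0 ⊆ -0-000,-00-00,0--000,0-0-00
  m3 ⊆ --0011,-00-11,0-0-11
  m4 ⊆ -00-00,0-0-00
  m7 ⊆ -00-11,0-0-11
  m8 ⊆ -0-000,-010-0,-0100-,0--000,0-100-
  m9 ⊆ -0100-,0-1-01,0-100-
  m10 ⊆ -01-10,-010-0
  m13 ⊆ 0-1-01 [E]
  m14 ⊆ -01-10,0-1110
  m16 ⊆ 0--000,0-0-00,010--0
  m18 ⊆ 010--0,010-1-
  m19 ⊆ --0011,0-0-11,010-1-
  m20 ⊆ 0-0-00,010--0,0101--
  m21 ⊆ -1-101,0101--
  m22 ⊆ 01-110,010--0,010-1-,0101--
  m23 ⊆ 0-0-11,010-1-,0101--
  m24 ⊆ 0--000,0-100-
  m25 ⊆ 0-1-01,0-100-
  m29 ⊆ -1-101,0-1-01
  m30 ⊆ 0-1110,01-110
  m32 ⊆ -0-000,-00-00,10-0--
  m33 ⊆ 10-0-- [E]
  m35 ⊆ --0011,-00-11,10-0--
  m36 ⊆ -00-00 [E]
  m39 ⊆ -00-11 [E]
  m40 ⊆ -0-000,-010-0,-0100-,10-0--
  m41 ⊆ -0100-,10-0--
  m42 ⊆ -01-10,-010-0,10-0--
  m43 ⊆ 10-0-- [E]
  m46 ⊆ -01-10 [E]
  m51 ⊆ --0011 [E]
  m53 ⊆ -1-101 [E]
  m61 ⊆ -1-101,1111-1
E = {--0011, -00-00, -00-11, -01-10, -1-101, 0-1-01, 10-0--}
Petrick residual → 0--000, 0-0-00, 0-1110, 010-1-
Cover = c'd'ef + b'c'e'f' + b'c'ef + b'cef' + bde'f + a'd'e'f' + a'c'e'f' + a'ce'f + a'cdef' + a'bc'e + ab'd'  |cover|=11

11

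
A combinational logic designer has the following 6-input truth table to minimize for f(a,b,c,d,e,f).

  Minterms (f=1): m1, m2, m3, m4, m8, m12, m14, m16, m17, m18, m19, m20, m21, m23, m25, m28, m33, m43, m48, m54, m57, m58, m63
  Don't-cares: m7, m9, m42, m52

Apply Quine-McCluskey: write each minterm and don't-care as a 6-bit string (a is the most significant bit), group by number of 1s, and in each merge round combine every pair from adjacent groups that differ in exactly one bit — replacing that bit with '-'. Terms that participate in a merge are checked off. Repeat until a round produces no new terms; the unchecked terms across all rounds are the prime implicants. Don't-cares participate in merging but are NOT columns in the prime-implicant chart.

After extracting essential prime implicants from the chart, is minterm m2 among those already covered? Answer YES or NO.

[col 0] 000001*, 000010*, 000011*, 000100*, 000111*, 001000*, 001001*, 001100*, 001110*, 010000*, 010001*, 010010*, 010011*, 010100*, 010101*, 010111*, 011001*, 011100*, 100001*, 101010*, 101011*, 110000*, 110100*, 110110*, 111001*, 111010*, 111111
[col 1] -00001, -10000*, -10100*, -11001, 0-0001*, 0-0010*, 0-0011*, 0-0100*, 0-0111*, 0-1001*, 0-1100*, 00-001*, 00-100*, 000-11*, 0000-1*, 00001-*, 001-00, 00100-, 0011-0, 01-001*, 01-100*, 010-00*, 010-01*, 010-11*, 0100-0*, 0100-1*, 01000-*, 01001-*, 0101-1*, 01010-*, 1-1010, 10101-, 110-00*, 1101-0
[col 2] -10-00, 0--001, 0--100, 0-0-11, 0-00-1, 0-001-, 010--1, 010-0-, 0100--
Prime implicants: -00001, -10-00, -11001, 0--001, 0--100, 0-0-11, 0-00-1, 0-001-, 001-00, 00100-, 0011-0, 010--1, 010-0-, 0100--, 1-1010, 10101-, 1101-0, 111111
PI chart (minterm → PIs covering it):
  1 | -00001,0--001,0-00-1
  2 | 0-001-  (sole → essential)
  3 | 0-0-11,0-00-1,0-001-
  4 | 0--100  (sole → essential)
  8 | 001-00,00100-
  12 | 0--100,001-00,0011-0
  14 | 0011-0  (sole → essential)
  16 | -10-00,010-0-,0100--
  17 | 0--001,0-00-1,010--1,010-0-,0100--
  18 | 0-001-,0100--
  19 | 0-0-11,0-00-1,0-001-,010--1,0100--
  20 | -10-00,0--100,010-0-
  21 | 010--1,010-0-
  23 | 0-0-11,010--1
  25 | -11001,0--001
  28 | 0--100  (sole → essential)
  33 | -00001  (sole → essential)
  43 | 10101-  (sole → essential)
  48 | -10-00  (sole → essential)
  54 | 1101-0  (sole → essential)
  57 | -11001  (sole → essential)
  58 | 1-1010  (sole → essential)
  63 | 111111  (sole → essential)
Essential prime implicants: -00001, -10-00, -11001, 0--100, 0-001-, 0011-0, 1-1010, 10101-, 1101-0, 111111

YES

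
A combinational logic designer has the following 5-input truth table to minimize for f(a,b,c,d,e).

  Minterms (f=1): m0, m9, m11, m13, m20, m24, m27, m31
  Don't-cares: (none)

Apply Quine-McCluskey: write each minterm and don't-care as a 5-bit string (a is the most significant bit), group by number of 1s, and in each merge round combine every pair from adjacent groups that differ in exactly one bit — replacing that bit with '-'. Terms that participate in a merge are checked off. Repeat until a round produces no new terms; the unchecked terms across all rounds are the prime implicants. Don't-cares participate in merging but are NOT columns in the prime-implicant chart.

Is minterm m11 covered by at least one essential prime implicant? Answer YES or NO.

Round 0: 00000 01001✓ 01011✓ 01101✓ 10100 11000 11011✓ 11111✓
Round 1: -1011 01-01 010-1 11-11
PIs = {-1011, 00000, 01-01, 010-1, 10100, 11-11, 11000}
Coverage chart:
  m0: 00000 ←essential
  m9: 01-01,010-1
  m11: -1011,010-1
  m13: 01-01 ←essential
  m20: 10100 ←essential
  m24: 11000 ←essential
  m27: -1011,11-11
  m31: 11-11 ←essential
Essential: 00000, 01-01, 10100, 11-11, 11000

NO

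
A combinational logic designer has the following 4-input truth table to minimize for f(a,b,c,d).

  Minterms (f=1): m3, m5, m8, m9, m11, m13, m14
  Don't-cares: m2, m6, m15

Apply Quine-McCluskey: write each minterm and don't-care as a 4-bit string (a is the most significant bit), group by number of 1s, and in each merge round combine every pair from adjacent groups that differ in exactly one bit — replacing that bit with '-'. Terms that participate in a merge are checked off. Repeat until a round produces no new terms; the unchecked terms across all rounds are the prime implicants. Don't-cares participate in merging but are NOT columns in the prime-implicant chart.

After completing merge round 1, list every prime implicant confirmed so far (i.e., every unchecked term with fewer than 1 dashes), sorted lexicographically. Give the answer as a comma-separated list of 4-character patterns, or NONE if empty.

NONE

[col 0] 0010*, 0011*, 0101*, 0110*, 1000*, 1001*, 1011*, 1101*, 1110*, 1111*
[col 1] -011, -101, -110, 0-10, 001-, 1-01*, 1-11*, 10-1*, 100-, 11-1*, 111-
[col 2] 1--1
Prime implicants: -011, -101, -110, 0-10, 001-, 1--1, 100-, 111-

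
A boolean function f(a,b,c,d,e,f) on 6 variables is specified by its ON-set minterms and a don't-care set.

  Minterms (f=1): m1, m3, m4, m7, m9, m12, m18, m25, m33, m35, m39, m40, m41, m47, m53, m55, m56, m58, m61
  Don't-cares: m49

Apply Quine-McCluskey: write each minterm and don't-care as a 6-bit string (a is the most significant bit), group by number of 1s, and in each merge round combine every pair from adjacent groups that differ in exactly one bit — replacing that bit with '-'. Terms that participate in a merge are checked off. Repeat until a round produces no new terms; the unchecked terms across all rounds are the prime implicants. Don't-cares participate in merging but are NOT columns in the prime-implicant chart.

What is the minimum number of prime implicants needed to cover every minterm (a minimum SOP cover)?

[col 0] 000001*, 000011*, 000100*, 000111*, 001001*, 001100*, 010010, 011001*, 100001*, 100011*, 100111*, 101000*, 101001*, 101111*, 110001*, 110101*, 110111*, 111000*, 111010*, 111101*
[col 1] -00001*, -00011*, -00111*, -01001*, 0-1001, 00-001*, 00-100, 000-11*, 0000-1*, 1-0001, 1-0111, 1-1000, 10-001*, 10-111, 100-11*, 1000-1*, 10100-, 11-101, 110-01, 1101-1, 1110-0
[col 2] -0-001, -00-11, -000-1
Prime implicants: -0-001, -00-11, -000-1, 0-1001, 00-100, 010010, 1-0001, 1-0111, 1-1000, 10-111, 10100-, 11-101, 110-01, 1101-1, 1110-0
PI chart (minterm → PIs covering it):
  1 | -0-001,-000-1
  3 | -00-11,-000-1
  4 | 00-100  (sole → essential)
  7 | -00-11  (sole → essential)
  9 | -0-001,0-1001
  12 | 00-100  (sole → essential)
  18 | 010010  (sole → essential)
  25 | 0-1001  (sole → essential)
  33 | -0-001,-000-1,1-0001
  35 | -00-11,-000-1
  39 | -00-11,1-0111,10-111
  40 | 1-1000,10100-
  41 | -0-001,10100-
  47 | 10-111  (sole → essential)
  53 | 11-101,110-01,1101-1
  55 | 1-0111,1101-1
  56 | 1-1000,1110-0
  58 | 1110-0  (sole → essential)
  61 | 11-101  (sole → essential)
Essential prime implicants: -00-11, 0-1001, 00-100, 010010, 10-111, 11-101, 1110-0
Petrick residual → -0-001, 1-0111, 1-1000
Minimum SOP uses 10 PIs: b'd'e'f + b'c'ef + a'cd'e'f + a'b'de'f' + a'bc'd'ef' + ac'def + acd'e'f' + ab'def + abde'f + abcd'f'

10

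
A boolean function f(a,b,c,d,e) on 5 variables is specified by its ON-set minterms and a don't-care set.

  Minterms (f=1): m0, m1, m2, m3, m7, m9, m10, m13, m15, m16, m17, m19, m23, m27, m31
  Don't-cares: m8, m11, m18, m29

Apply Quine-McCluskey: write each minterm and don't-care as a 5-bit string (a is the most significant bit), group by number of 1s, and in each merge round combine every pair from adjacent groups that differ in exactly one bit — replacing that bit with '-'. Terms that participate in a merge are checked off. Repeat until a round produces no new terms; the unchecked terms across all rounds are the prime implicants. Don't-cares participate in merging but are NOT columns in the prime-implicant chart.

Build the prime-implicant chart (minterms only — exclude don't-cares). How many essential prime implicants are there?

3

Round 0: 00000✓ 00001✓ 00010✓ 00011✓ 00111✓ 01000✓ 01001✓ 01010✓ 01011✓ 01101✓ 01111✓ 10000✓ 10001✓ 10010✓ 10011✓ 10111✓ 11011✓ 11101✓ 11111✓
Round 1: -0000✓ -0001✓ -0010✓ -0011✓ -0111✓ -1011✓ -1101✓ -1111✓ 0-000✓ 0-001✓ 0-010✓ 0-011✓ 0-111✓ 00-11✓ 000-0✓ 000-1✓ 0000-✓ 0001-✓ 01-01✓ 01-11✓ 010-0✓ 010-1✓ 0100-✓ 0101-✓ 011-1✓ 1-011✓ 1-111✓ 10-11✓ 100-0✓ 100-1✓ 1000-✓ 1001-✓ 11-11✓ 111-1✓
Round 2: --011✓ --111✓ -0-11✓ -00-0✓ -00-1✓ -000-✓ -001-✓ -1-11✓ -11-1 0--11✓ 0-0-0✓ 0-0-1✓ 0-00-✓ 0-01-✓ 000--✓ 01--1 010--✓ 1--11✓ 100--✓
Round 3: ---11 -00-- 0-0--
PIs = {---11, -00--, -11-1, 0-0--, 01--1}
Coverage chart:
  m0: -00--,0-0--
  m1: -00--,0-0--
  m2: -00--,0-0--
  m3: ---11,-00--,0-0--
  m7: ---11 ←essential
  m9: 0-0--,01--1
  m10: 0-0-- ←essential
  m13: -11-1,01--1
  m15: ---11,-11-1,01--1
  m16: -00-- ←essential
  m17: -00-- ←essential
  m19: ---11,-00--
  m23: ---11 ←essential
  m27: ---11 ←essential
  m31: ---11,-11-1
Essential: ---11, -00--, 0-0--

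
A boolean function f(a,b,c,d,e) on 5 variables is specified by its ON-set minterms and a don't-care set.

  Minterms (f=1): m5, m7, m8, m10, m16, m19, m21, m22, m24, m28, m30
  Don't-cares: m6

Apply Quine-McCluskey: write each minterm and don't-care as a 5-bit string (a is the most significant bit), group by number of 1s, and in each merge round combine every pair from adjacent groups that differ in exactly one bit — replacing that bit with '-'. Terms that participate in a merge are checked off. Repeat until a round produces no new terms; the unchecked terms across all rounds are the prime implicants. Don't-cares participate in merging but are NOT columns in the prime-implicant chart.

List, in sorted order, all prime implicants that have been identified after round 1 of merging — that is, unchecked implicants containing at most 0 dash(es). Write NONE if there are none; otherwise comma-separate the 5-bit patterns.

size-2^0 implicants → 00101(✓)  00110(✓)  00111(✓)  01000(✓)  01010(✓)  10000(✓)  10011  10101(✓)  10110(✓)  11000(✓)  11100(✓)  11110(✓)
size-2^1 implicants → -0101  -0110  -1000  001-1  0011-  010-0  1-000  1-110  11-00  111-0
Unchecked terms (primes): -0101, -0110, -1000, 001-1, 0011-, 010-0, 1-000, 1-110, 10011, 11-00, 111-0

10011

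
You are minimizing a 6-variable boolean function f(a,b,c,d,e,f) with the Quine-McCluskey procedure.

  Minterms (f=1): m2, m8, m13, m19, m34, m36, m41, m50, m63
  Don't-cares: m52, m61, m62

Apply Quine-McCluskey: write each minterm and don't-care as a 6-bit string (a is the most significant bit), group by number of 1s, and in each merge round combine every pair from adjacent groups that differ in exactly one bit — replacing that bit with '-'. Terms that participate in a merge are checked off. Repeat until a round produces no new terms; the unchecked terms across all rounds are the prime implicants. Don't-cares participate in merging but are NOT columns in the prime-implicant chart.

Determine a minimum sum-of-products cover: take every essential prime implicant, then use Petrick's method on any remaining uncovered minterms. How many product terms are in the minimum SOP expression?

size-2^0 implicants → 000010(✓)  001000  001101  010011  100010(✓)  100100(✓)  101001  110010(✓)  110100(✓)  111101(✓)  111110(✓)  111111(✓)
size-2^1 implicants → -00010  1-0010  1-0100  1111-1  11111-
Unchecked terms (primes): -00010, 001000, 001101, 010011, 1-0010, 1-0100, 101001, 1111-1, 11111-
Minterm coverage:
  m2 ⊆ -00010 [E]
  m8 ⊆ 001000 [E]
  m13 ⊆ 001101 [E]
  m19 ⊆ 010011 [E]
  m34 ⊆ -00010,1-0010
  m36 ⊆ 1-0100 [E]
  m41 ⊆ 101001 [E]
  m50 ⊆ 1-0010 [E]
  m63 ⊆ 1111-1,11111-
E = {-00010, 001000, 001101, 010011, 1-0010, 1-0100, 101001}
Petrick residual → 1111-1
Cover = b'c'd'ef' + a'b'cd'e'f' + a'b'cde'f + a'bc'd'ef + ac'd'ef' + ac'de'f' + ab'cd'e'f + abcdf  |cover|=8

8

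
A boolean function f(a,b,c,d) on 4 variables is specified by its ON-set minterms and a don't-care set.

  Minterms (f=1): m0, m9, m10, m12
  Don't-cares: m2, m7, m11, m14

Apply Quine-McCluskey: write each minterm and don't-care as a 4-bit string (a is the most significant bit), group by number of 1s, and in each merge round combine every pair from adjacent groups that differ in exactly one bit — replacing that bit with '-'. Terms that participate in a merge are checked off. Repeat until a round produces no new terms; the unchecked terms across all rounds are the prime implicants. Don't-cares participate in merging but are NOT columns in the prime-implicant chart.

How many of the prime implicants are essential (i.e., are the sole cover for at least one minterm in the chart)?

[col 0] 0000*, 0010*, 0111, 1001*, 1010*, 1011*, 1100*, 1110*
[col 1] -010, 00-0, 1-10, 10-1, 101-, 11-0
Prime implicants: -010, 00-0, 0111, 1-10, 10-1, 101-, 11-0
PI chart (minterm → PIs covering it):
  0 | 00-0  (sole → essential)
  9 | 10-1  (sole → essential)
  10 | -010,1-10,101-
  12 | 11-0  (sole → essential)
Essential prime implicants: 00-0, 10-1, 11-0

3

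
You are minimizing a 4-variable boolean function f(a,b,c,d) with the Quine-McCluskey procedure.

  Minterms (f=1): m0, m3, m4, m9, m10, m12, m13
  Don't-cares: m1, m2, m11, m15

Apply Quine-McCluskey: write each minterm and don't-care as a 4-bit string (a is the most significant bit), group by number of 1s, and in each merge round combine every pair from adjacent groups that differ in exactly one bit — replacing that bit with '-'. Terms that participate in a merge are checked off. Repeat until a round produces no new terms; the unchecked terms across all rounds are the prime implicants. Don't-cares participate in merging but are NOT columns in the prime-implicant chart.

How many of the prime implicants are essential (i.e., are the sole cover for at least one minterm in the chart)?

Round 0: 0000✓ 0001✓ 0010✓ 0011✓ 0100✓ 1001✓ 1010✓ 1011✓ 1100✓ 1101✓ 1111✓
Round 1: -001✓ -010✓ -011✓ -100 0-00 00-0✓ 00-1✓ 000-✓ 001-✓ 1-01✓ 1-11✓ 10-1✓ 101-✓ 11-1✓ 110-
Round 2: -0-1 -01- 00-- 1--1
PIs = {-0-1, -01-, -100, 0-00, 00--, 1--1, 110-}
Coverage chart:
  m0: 0-00,00--
  m3: -0-1,-01-,00--
  m4: -100,0-00
  m9: -0-1,1--1
  m10: -01- ←essential
  m12: -100,110-
  m13: 1--1,110-
Essential: -01-

1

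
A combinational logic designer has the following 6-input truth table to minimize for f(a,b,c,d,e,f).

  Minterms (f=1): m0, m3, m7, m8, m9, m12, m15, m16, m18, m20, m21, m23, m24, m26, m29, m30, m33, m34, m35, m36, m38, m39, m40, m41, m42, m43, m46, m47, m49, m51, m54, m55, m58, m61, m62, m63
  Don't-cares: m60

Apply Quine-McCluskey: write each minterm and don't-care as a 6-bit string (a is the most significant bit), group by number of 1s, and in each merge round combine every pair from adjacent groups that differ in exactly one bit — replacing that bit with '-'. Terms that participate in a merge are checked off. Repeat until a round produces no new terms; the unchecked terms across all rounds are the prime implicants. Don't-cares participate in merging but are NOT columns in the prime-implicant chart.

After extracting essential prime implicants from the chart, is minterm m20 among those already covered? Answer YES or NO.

size-2^0 implicants → 000000(✓)  000011(✓)  000111(✓)  001000(✓)  001001(✓)  001100(✓)  001111(✓)  010000(✓)  010010(✓)  010100(✓)  010101(✓)  010111(✓)  011000(✓)  011010(✓)  011101(✓)  011110(✓)  100001(✓)  100010(✓)  100011(✓)  100100(✓)  100110(✓)  100111(✓)  101000(✓)  101001(✓)  101010(✓)  101011(✓)  101110(✓)  101111(✓)  110001(✓)  110011(✓)  110110(✓)  110111(✓)  111010(✓)  111100(✓)  111101(✓)  111110(✓)  111111(✓)
size-2^1 implicants → -00011(✓)  -00111(✓)  -01000(✓)  -01001(✓)  -01111(✓)  -10111(✓)  -11010(✓)  -11101  -11110(✓)  0-0000(✓)  0-0111(✓)  0-1000(✓)  00-000(✓)  00-111(✓)  000-11(✓)  001-00  00100-(✓)  01-000(✓)  01-010(✓)  01-101  010-00  0100-0(✓)  0101-1  01010-  011-10(✓)  0110-0(✓)  1-0001(✓)  1-0011(✓)  1-0110(✓)  1-0111(✓)  1-1010(✓)  1-1110(✓)  1-1111(✓)  10-001(✓)  10-010(✓)  10-011(✓)  10-110(✓)  10-111(✓)  100-10(✓)  100-11(✓)  1000-1(✓)  10001-(✓)  1001-0  10011-(✓)  101-10(✓)  101-11(✓)  1010-0(✓)  1010-1(✓)  10100-(✓)  10101-(✓)  10111-(✓)  11-110(✓)  11-111(✓)  110-11(✓)  1100-1(✓)  11011-(✓)  111-10(✓)  1111-0(✓)  1111-1(✓)  11110-(✓)  11111-(✓)
size-2^2 implicants → --0111  -0-111  -00-11  -0100-  -11-10  0--000  01-0-0  1--110(✓)  1--111(✓)  1-0-11  1-00-1  1-011-(✓)  1-1-10  1-111-(✓)  10--10(✓)  10--11(✓)  10-0-1  10-01-(✓)  10-11-(✓)  100-1-(✓)  101-1-(✓)  1010--  11-11-(✓)  1111--
size-2^3 implicants → 1--11-  10--1-
Unchecked terms (primes): --0111, -0-111, -00-11, -0100-, -11-10, -11101, 0--000, 001-00, 01-0-0, 01-101, 010-00, 0101-1, 01010-, 1--11-, 1-0-11, 1-00-1, 1-1-10, 10--1-, 10-0-1, 1001-0, 1010--, 1111--
Minterm coverage:
  m0 ⊆ 0--000 [E]
  m3 ⊆ -00-11 [E]
  m7 ⊆ --0111,-0-111,-00-11
  m8 ⊆ -0100-,0--000,001-00
  m9 ⊆ -0100- [E]
  m12 ⊆ 001-00 [E]
  m15 ⊆ -0-111 [E]
  m16 ⊆ 0--000,01-0-0,010-00
  m18 ⊆ 01-0-0 [E]
  m20 ⊆ 010-00,01010-
  m21 ⊆ 01-101,0101-1,01010-
  m23 ⊆ --0111,0101-1
  m24 ⊆ 0--000,01-0-0
  m26 ⊆ -11-10,01-0-0
  m29 ⊆ -11101,01-101
  m30 ⊆ -11-10 [E]
  m33 ⊆ 1-00-1,10-0-1
  m34 ⊆ 10--1- [E]
  m35 ⊆ -00-11,1-0-11,1-00-1,10--1-,10-0-1
  m36 ⊆ 1001-0 [E]
  m38 ⊆ 1--11-,10--1-,1001-0
  m39 ⊆ --0111,-0-111,-00-11,1--11-,1-0-11,10--1-
  m40 ⊆ -0100-,1010--
  m41 ⊆ -0100-,10-0-1,1010--
  m42 ⊆ 1-1-10,10--1-,1010--
  m43 ⊆ 10--1-,10-0-1,1010--
  m46 ⊆ 1--11-,1-1-10,10--1-
  m47 ⊆ -0-111,1--11-,10--1-
  m49 ⊆ 1-00-1 [E]
  m51 ⊆ 1-0-11,1-00-1
  m54 ⊆ 1--11- [E]
  m55 ⊆ --0111,1--11-,1-0-11
  m58 ⊆ -11-10,1-1-10
  m61 ⊆ -11101,1111--
  m62 ⊆ -11-10,1--11-,1-1-10,1111--
  m63 ⊆ 1--11-,1111--
E = {-0-111, -00-11, -0100-, -11-10, 0--000, 001-00, 01-0-0, 1--11-, 1-00-1, 10--1-, 1001-0}

NO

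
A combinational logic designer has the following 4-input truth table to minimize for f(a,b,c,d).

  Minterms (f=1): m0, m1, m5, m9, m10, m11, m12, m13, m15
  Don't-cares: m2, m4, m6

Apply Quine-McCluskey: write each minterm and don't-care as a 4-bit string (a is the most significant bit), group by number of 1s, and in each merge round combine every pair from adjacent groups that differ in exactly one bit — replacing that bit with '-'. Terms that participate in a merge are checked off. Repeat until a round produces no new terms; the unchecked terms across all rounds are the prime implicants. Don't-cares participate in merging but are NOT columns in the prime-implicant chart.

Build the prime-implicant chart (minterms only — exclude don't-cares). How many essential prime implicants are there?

Round 0: 0000✓ 0001✓ 0010✓ 0100✓ 0101✓ 0110✓ 1001✓ 1010✓ 1011✓ 1100✓ 1101✓ 1111✓
Round 1: -001✓ -010 -100✓ -101✓ 0-00✓ 0-01✓ 0-10✓ 00-0✓ 000-✓ 01-0✓ 010-✓ 1-01✓ 1-11✓ 10-1✓ 101- 11-1✓ 110-✓
Round 2: --01 -10- 0--0 0-0- 1--1
PIs = {--01, -010, -10-, 0--0, 0-0-, 1--1, 101-}
Coverage chart:
  m0: 0--0,0-0-
  m1: --01,0-0-
  m5: --01,-10-,0-0-
  m9: --01,1--1
  m10: -010,101-
  m11: 1--1,101-
  m12: -10- ←essential
  m13: --01,-10-,1--1
  m15: 1--1 ←essential
Essential: -10-, 1--1

2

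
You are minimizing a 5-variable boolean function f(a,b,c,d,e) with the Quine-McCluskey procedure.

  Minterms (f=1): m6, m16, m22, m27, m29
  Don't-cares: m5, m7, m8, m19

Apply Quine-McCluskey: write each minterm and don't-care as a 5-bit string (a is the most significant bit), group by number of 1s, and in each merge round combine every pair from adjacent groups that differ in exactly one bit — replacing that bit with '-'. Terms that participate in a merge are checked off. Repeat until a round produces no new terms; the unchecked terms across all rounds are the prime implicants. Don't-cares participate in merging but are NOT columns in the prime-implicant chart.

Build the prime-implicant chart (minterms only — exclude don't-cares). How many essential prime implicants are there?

[col 0] 00101*, 00110*, 00111*, 01000, 10000, 10011*, 10110*, 11011*, 11101
[col 1] -0110, 001-1, 0011-, 1-011
Prime implicants: -0110, 001-1, 0011-, 01000, 1-011, 10000, 11101
PI chart (minterm → PIs covering it):
  6 | -0110,0011-
  16 | 10000  (sole → essential)
  22 | -0110  (sole → essential)
  27 | 1-011  (sole → essential)
  29 | 11101  (sole → essential)
Essential prime implicants: -0110, 1-011, 10000, 11101

4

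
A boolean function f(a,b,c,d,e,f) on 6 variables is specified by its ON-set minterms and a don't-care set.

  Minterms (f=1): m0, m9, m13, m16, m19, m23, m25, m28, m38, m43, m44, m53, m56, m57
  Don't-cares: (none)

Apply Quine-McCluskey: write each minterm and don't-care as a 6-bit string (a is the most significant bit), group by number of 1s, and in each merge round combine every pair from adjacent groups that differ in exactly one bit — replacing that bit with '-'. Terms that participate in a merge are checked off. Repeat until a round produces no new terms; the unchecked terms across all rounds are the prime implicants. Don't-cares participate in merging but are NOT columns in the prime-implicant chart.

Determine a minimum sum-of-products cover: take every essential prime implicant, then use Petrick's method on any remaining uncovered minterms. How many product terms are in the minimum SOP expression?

size-2^0 implicants → 000000(✓)  001001(✓)  001101(✓)  010000(✓)  010011(✓)  010111(✓)  011001(✓)  011100  100110  101011  101100  110101  111000(✓)  111001(✓)
size-2^1 implicants → -11001  0-0000  0-1001  001-01  010-11  11100-
Unchecked terms (primes): -11001, 0-0000, 0-1001, 001-01, 010-11, 011100, 100110, 101011, 101100, 110101, 11100-
Minterm coverage:
  m0 ⊆ 0-0000 [E]
  m9 ⊆ 0-1001,001-01
  m13 ⊆ 001-01 [E]
  m16 ⊆ 0-0000 [E]
  m19 ⊆ 010-11 [E]
  m23 ⊆ 010-11 [E]
  m25 ⊆ -11001,0-1001
  m28 ⊆ 011100 [E]
  m38 ⊆ 100110 [E]
  m43 ⊆ 101011 [E]
  m44 ⊆ 101100 [E]
  m53 ⊆ 110101 [E]
  m56 ⊆ 11100- [E]
  m57 ⊆ -11001,11100-
E = {0-0000, 001-01, 010-11, 011100, 100110, 101011, 101100, 110101, 11100-}
Petrick residual → -11001
Cover = bcd'e'f + a'c'd'e'f' + a'b'ce'f + a'bc'ef + a'bcde'f' + ab'c'def' + ab'cd'ef + ab'cde'f' + abc'de'f + abcd'e'  |cover|=10

10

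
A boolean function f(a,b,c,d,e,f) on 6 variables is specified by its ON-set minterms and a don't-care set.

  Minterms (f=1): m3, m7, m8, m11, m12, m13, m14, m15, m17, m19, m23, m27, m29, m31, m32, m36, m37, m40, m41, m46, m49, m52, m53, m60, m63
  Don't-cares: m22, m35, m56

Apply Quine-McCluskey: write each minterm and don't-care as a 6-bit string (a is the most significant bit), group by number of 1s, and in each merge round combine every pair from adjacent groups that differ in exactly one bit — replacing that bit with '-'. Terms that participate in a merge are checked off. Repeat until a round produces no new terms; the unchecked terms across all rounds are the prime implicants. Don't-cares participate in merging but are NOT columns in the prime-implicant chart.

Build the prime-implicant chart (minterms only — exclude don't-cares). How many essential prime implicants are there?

size-2^0 implicants → 000011(✓)  000111(✓)  001000(✓)  001011(✓)  001100(✓)  001101(✓)  001110(✓)  001111(✓)  010001(✓)  010011(✓)  010110(✓)  010111(✓)  011011(✓)  011101(✓)  011111(✓)  100000(✓)  100011(✓)  100100(✓)  100101(✓)  101000(✓)  101001(✓)  101110(✓)  110001(✓)  110100(✓)  110101(✓)  111000(✓)  111100(✓)  111111(✓)
size-2^1 implicants → -00011  -01000  -01110  -10001  -11111  0-0011(✓)  0-0111(✓)  0-1011(✓)  0-1101(✓)  0-1111(✓)  00-011(✓)  00-111(✓)  000-11(✓)  001-00  001-11(✓)  0011-0(✓)  0011-1(✓)  00110-(✓)  00111-(✓)  01-011(✓)  01-111(✓)  010-11(✓)  0100-1  01011-  011-11(✓)  0111-1(✓)  1-0100(✓)  1-0101(✓)  1-1000  10-000  100-00  10010-(✓)  10100-  11-100  110-01  11010-(✓)  111-00
size-2^2 implicants → 0--011(✓)  0--111(✓)  0-0-11(✓)  0-1-11(✓)  0-11-1  00--11(✓)  0011--  01--11(✓)  1-010-
size-2^3 implicants → 0---11
Unchecked terms (primes): -00011, -01000, -01110, -10001, -11111, 0---11, 0-11-1, 001-00, 0011--, 0100-1, 01011-, 1-010-, 1-1000, 10-000, 100-00, 10100-, 11-100, 110-01, 111-00
Minterm coverage:
  m3 ⊆ -00011,0---11
  m7 ⊆ 0---11 [E]
  m8 ⊆ -01000,001-00
  m11 ⊆ 0---11 [E]
  m12 ⊆ 001-00,0011--
  m13 ⊆ 0-11-1,0011--
  m14 ⊆ -01110,0011--
  m15 ⊆ 0---11,0-11-1,0011--
  m17 ⊆ -10001,0100-1
  m19 ⊆ 0---11,0100-1
  m23 ⊆ 0---11,01011-
  m27 ⊆ 0---11 [E]
  m29 ⊆ 0-11-1 [E]
  m31 ⊆ -11111,0---11,0-11-1
  m32 ⊆ 10-000,100-00
  m36 ⊆ 1-010-,100-00
  m37 ⊆ 1-010- [E]
  m40 ⊆ -01000,1-1000,10-000,10100-
  m41 ⊆ 10100- [E]
  m46 ⊆ -01110 [E]
  m49 ⊆ -10001,110-01
  m52 ⊆ 1-010-,11-100
  m53 ⊆ 1-010-,110-01
  m60 ⊆ 11-100,111-00
  m63 ⊆ -11111 [E]
E = {-01110, -11111, 0---11, 0-11-1, 1-010-, 10100-}

6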